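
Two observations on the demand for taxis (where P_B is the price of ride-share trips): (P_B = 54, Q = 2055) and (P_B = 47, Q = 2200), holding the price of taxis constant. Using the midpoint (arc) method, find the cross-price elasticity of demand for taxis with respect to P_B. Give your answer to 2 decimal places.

ΔQ_A = 2200 − 2055 = 145; ΔP_B = 47 − 54 = -7.
Midpoints: Q̄_A = 2127.5, P̄_B = 50.50.
ε = (ΔQ_A/Q̄_A)/(ΔP_B/P̄_B) = (145/2127.5)/(-7/50.50) ≈ -0.49.

-0.49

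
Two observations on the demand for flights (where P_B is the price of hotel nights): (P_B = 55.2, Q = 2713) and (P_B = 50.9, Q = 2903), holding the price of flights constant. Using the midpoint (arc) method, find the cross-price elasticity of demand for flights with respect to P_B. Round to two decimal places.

ΔQ_A = 2903 − 2713 = 190; ΔP_B = 50.9 − 55.2 = -4.3.
Midpoints: Q̄_A = 2808.0, P̄_B = 53.05.
ε = (ΔQ_A/Q̄_A)/(ΔP_B/P̄_B) = (190/2808.0)/(-4.3/53.05) ≈ -0.83.
ε < 0: flights and hotel nights are complements.

-0.83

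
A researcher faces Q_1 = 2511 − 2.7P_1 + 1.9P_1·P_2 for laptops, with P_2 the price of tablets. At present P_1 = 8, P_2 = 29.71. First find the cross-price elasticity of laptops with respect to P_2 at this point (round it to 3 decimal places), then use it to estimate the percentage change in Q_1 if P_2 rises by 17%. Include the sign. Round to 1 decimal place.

2.6%

At P_1 = 8, P_2 = 29.71: Q_1 = 2940.992.
∂Q_1/∂P_2 = 1.9P_1 = 15.2000.
ε = (∂Q_1/∂P_2)(P_2/Q_1) = 15.2000 × 29.71/2940.992 ≈ 0.154.
%ΔQ_1 ≈ ε × %ΔP_2 = 0.154 × (17%) = 2.6%.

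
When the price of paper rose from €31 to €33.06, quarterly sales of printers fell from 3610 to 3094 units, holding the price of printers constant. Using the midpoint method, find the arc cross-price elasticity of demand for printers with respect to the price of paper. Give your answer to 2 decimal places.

-2.39

ΔQ_A = 3094 − 3610 = -516; ΔP_B = 33.06 − 31 = 2.06.
Midpoints: Q̄_A = 3352.0, P̄_B = 32.03.
ε = (ΔQ_A/Q̄_A)/(ΔP_B/P̄_B) = (-516/3352.0)/(2.06/32.03) ≈ -2.39.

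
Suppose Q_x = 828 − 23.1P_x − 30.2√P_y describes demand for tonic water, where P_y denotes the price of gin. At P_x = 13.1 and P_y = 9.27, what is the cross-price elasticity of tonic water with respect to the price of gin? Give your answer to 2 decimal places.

At P_x = 13.1 and P_y = 9.27: Q_x = 433.441.
∂Q_x/∂P_y = -30.2/(2√P_y) = -30.2/(2√9.27) = -4.9595.
ε = (∂Q_x/∂P_y)(P_y/Q_x) = -4.9595 × (9.27/433.441) ≈ -0.11.
ε < 0: complements.

-0.11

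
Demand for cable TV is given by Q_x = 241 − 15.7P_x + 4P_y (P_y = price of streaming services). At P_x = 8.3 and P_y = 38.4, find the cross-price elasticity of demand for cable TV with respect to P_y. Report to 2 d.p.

0.58

At P_x = 8.3 and P_y = 38.4: Q_x = 264.29.
∂Q_x/∂P_y = 4.
ε = (∂Q_x/∂P_y)(P_y/Q_x) = 4 × (38.4/264.29) ≈ 0.58.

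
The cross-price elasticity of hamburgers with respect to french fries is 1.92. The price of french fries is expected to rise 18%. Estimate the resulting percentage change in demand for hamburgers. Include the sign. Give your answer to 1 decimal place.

%ΔQ ≈ ε × %ΔP of french fries = 1.92 × (18%) = 34.6%.

34.6%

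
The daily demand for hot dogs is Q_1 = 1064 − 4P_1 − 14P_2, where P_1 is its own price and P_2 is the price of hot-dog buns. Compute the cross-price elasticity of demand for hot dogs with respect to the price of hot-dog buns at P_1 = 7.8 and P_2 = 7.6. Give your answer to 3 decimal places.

At P_1 = 7.8 and P_2 = 7.6: Q_1 = 926.4.
∂Q_1/∂P_2 = -14.
ε = (∂Q_1/∂P_2)(P_2/Q_1) = -14 × (7.6/926.4) ≈ -0.115.
Since ε < 0, hot dogs and hot-dog buns are complements.

-0.115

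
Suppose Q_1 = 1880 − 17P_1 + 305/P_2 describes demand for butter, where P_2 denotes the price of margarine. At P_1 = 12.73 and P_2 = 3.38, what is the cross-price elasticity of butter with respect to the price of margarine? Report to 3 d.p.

-0.051

At P_1 = 12.73 and P_2 = 3.38: Q_1 = 1753.827.
∂Q_1/∂P_2 = −305/P_2² = -26.6972.
ε = (∂Q_1/∂P_2)(P_2/Q_1) = -26.6972 × (3.38/1753.827) ≈ -0.051.
ε < 0: complements.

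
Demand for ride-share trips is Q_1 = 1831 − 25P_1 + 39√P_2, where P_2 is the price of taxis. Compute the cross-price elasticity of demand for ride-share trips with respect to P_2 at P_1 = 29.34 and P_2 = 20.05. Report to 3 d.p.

At P_1 = 29.34 and P_2 = 20.05: Q_1 = 1272.131.
∂Q_1/∂P_2 = 39/(2√P_2) = 39/(2√20.05) = 4.3549.
ε = (∂Q_1/∂P_2)(P_2/Q_1) = 4.3549 × (20.05/1272.131) ≈ 0.069.
ε > 0: substitutes.

0.069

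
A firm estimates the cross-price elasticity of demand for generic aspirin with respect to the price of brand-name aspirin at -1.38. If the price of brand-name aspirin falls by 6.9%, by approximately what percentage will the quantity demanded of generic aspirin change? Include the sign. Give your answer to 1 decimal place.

%ΔQ ≈ ε × %ΔP of brand-name aspirin = -1.38 × (-6.9%) = 9.5%.

9.5%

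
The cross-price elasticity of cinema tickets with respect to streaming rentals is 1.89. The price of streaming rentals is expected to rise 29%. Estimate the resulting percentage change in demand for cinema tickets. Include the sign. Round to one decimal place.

54.8%

%ΔQ ≈ ε × %ΔP of streaming rentals = 1.89 × (29%) = 54.8%.
Demand for cinema tickets rises by about 54.8%.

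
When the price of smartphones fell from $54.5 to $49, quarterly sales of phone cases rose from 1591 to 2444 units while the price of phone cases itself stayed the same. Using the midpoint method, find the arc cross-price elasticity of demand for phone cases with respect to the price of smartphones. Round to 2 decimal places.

ΔQ_A = 2444 − 1591 = 853; ΔP_B = 49 − 54.5 = -5.5.
Midpoints: Q̄_A = 2017.5, P̄_B = 51.75.
ε = (ΔQ_A/Q̄_A)/(ΔP_B/P̄_B) = (853/2017.5)/(-5.5/51.75) ≈ -3.98.
ε < 0: phone cases and smartphones are complements.

-3.98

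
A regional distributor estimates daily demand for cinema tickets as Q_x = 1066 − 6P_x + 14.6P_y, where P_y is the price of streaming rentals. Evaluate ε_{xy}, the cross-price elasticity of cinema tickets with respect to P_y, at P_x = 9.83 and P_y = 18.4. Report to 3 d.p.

At P_x = 9.83 and P_y = 18.4: Q_x = 1275.66.
∂Q_x/∂P_y = 14.6.
ε = (∂Q_x/∂P_y)(P_y/Q_x) = 14.6 × (18.4/1275.66) ≈ 0.211.

0.211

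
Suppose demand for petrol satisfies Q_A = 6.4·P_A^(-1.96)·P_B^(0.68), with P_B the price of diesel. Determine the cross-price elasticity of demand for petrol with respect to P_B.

In a log-linear (constant-elasticity) demand function, the coefficient on the exponent of P_B is the cross-price elasticity.
ε = 0.68. Positive, so petrol and diesel are substitutes.

0.68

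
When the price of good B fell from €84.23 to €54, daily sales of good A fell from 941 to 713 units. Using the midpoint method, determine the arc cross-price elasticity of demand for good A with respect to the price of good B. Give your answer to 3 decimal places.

0.630

ΔQ_A = 713 − 941 = -228; ΔP_B = 54 − 84.23 = -30.23.
Midpoints: Q̄_A = 827.0, P̄_B = 69.12.
ε = (ΔQ_A/Q̄_A)/(ΔP_B/P̄_B) = (-228/827.0)/(-30.23/69.12) ≈ 0.630.
ε > 0: good A and good B are substitutes.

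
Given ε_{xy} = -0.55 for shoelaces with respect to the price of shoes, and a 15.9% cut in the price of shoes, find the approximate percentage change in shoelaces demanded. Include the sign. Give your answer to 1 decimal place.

8.7%

%ΔQ ≈ ε × %ΔP of shoes = -0.55 × (-15.9%) = 8.7%.
Demand for shoelaces rises by about 8.7%.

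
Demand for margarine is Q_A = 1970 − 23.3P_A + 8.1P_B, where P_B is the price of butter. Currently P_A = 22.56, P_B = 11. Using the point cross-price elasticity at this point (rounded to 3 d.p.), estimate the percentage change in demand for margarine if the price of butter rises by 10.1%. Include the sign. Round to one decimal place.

At P_A = 22.56, P_B = 11: Q_A = 1533.452.
∂Q_A/∂P_B = 8.1.
ε = (∂Q_A/∂P_B)(P_B/Q_A) = 8.1000 × 11/1533.452 ≈ 0.058.
%ΔQ_A ≈ ε × %ΔP_B = 0.058 × (10.1%) = 0.6%.

0.6%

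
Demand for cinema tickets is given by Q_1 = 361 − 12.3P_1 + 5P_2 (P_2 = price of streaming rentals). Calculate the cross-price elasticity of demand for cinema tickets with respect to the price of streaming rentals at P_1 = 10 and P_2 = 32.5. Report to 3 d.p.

0.406

At P_1 = 10 and P_2 = 32.5: Q_1 = 400.5.
∂Q_1/∂P_2 = 5.
ε = (∂Q_1/∂P_2)(P_2/Q_1) = 5 × (32.5/400.5) ≈ 0.406.
Since ε > 0, cinema tickets and streaming rentals are substitutes.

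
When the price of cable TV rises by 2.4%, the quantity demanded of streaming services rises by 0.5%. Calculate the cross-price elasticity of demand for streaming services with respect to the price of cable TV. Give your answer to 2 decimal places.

0.21

ε = (%ΔQ of streaming services) / (%ΔP of cable TV) = (0.5%) / (2.4%) ≈ 0.21.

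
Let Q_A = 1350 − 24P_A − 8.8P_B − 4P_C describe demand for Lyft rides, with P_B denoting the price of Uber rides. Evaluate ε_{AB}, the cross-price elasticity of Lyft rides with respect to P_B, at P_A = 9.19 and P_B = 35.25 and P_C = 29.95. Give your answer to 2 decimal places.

-0.44

At P_A = 9.19 and P_B = 35.25 and P_C = 29.95: Q_A = 699.44.
∂Q_A/∂P_B = -8.8.
ε = (∂Q_A/∂P_B)(P_B/Q_A) = -8.8 × (35.25/699.44) ≈ -0.44.
Since ε < 0, Lyft rides and Uber rides are complements.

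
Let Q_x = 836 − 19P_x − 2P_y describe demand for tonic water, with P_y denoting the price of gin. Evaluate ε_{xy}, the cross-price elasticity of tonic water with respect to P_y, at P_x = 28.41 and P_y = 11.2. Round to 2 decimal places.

At P_x = 28.41 and P_y = 11.2: Q_x = 273.81.
∂Q_x/∂P_y = -2.
ε = (∂Q_x/∂P_y)(P_y/Q_x) = -2 × (11.2/273.81) ≈ -0.08.
Since ε < 0, tonic water and gin are complements.

-0.08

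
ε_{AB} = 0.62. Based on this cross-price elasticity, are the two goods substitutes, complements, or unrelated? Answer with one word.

substitutes

ε = 0.62 > 0, so a higher price of good B raises demand for good A: substitutes.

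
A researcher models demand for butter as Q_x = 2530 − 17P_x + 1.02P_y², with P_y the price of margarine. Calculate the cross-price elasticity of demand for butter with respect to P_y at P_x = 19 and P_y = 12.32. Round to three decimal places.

At P_x = 19 and P_y = 12.32: Q_x = 2361.818.
∂Q_x/∂P_y = 2.04P_y = 2.04(12.32) = 25.1328.
ε = (∂Q_x/∂P_y)(P_y/Q_x) = 25.1328 × (12.32/2361.818) ≈ 0.131.
ε > 0: substitutes.

0.131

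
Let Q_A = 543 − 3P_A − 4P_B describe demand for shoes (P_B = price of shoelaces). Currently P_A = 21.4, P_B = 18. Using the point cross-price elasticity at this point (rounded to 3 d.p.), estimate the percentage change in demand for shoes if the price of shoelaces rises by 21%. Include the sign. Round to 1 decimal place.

At P_A = 21.4, P_B = 18: Q_A = 406.8.
∂Q_A/∂P_B = -4.
ε = (∂Q_A/∂P_B)(P_B/Q_A) = -4.0000 × 18/406.8 ≈ -0.177.
%ΔQ_A ≈ ε × %ΔP_B = -0.177 × (21%) = -3.7%.

-3.7%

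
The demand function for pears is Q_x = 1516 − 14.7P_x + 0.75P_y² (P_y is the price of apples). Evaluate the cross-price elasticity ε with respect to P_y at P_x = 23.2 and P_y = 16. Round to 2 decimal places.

0.28

At P_x = 23.2 and P_y = 16: Q_x = 1366.96.
∂Q_x/∂P_y = 1.5P_y = 1.5(16) = 24.0000.
ε = (∂Q_x/∂P_y)(P_y/Q_x) = 24.0000 × (16/1366.96) ≈ 0.28.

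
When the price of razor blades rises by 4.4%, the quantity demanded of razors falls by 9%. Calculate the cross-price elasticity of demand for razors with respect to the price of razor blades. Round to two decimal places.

ε = (%ΔQ of razors) / (%ΔP of razor blades) = (-9%) / (4.4%) ≈ -2.05.
Negative cross-price elasticity: complements.

-2.05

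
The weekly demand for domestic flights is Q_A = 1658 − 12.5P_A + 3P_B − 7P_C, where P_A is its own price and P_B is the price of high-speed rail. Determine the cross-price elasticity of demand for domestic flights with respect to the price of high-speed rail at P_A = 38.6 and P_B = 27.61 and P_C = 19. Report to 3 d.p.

At P_A = 38.6 and P_B = 27.61 and P_C = 19: Q_A = 1125.33.
∂Q_A/∂P_B = 3.
ε = (∂Q_A/∂P_B)(P_B/Q_A) = 3 × (27.61/1125.33) ≈ 0.074.

0.074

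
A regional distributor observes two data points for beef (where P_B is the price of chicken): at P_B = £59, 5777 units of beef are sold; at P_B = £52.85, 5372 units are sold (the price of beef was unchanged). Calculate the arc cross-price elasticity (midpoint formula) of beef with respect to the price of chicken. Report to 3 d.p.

ΔQ_A = 5372 − 5777 = -405; ΔP_B = 52.85 − 59 = -6.15.
Midpoints: Q̄_A = 5574.5, P̄_B = 55.92.
ε = (ΔQ_A/Q̄_A)/(ΔP_B/P̄_B) = (-405/5574.5)/(-6.15/55.92) ≈ 0.661.

0.661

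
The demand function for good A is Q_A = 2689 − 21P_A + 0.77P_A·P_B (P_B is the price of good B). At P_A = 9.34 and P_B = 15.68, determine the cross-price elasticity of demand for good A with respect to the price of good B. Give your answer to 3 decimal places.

0.043

At P_A = 9.34 and P_B = 15.68: Q_A = 2605.627.
∂Q_A/∂P_B = 0.77P_A = 0.77(9.34) = 7.1918.
ε = (∂Q_A/∂P_B)(P_B/Q_A) = 7.1918 × (15.68/2605.627) ≈ 0.043.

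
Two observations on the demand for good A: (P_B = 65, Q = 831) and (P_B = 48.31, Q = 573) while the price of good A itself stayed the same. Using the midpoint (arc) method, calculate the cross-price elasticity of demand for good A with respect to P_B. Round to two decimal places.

1.25

ΔQ_A = 573 − 831 = -258; ΔP_B = 48.31 − 65 = -16.69.
Midpoints: Q̄_A = 702.0, P̄_B = 56.66.
ε = (ΔQ_A/Q̄_A)/(ΔP_B/P̄_B) = (-258/702.0)/(-16.69/56.66) ≈ 1.25.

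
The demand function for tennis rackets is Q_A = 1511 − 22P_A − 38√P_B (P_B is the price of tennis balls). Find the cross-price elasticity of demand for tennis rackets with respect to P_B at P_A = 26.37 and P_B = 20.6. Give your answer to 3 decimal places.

At P_A = 26.37 and P_B = 20.6: Q_A = 758.389.
∂Q_A/∂P_B = -38/(2√P_B) = -38/(2√20.6) = -4.1862.
ε = (∂Q_A/∂P_B)(P_B/Q_A) = -4.1862 × (20.6/758.389) ≈ -0.114.

-0.114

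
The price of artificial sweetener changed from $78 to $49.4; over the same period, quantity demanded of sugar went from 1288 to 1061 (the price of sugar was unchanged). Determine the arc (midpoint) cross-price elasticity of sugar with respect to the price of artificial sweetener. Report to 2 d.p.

0.43

ΔQ_A = 1061 − 1288 = -227; ΔP_B = 49.4 − 78 = -28.6.
Midpoints: Q̄_A = 1174.5, P̄_B = 63.70.
ε = (ΔQ_A/Q̄_A)/(ΔP_B/P̄_B) = (-227/1174.5)/(-28.6/63.70) ≈ 0.43.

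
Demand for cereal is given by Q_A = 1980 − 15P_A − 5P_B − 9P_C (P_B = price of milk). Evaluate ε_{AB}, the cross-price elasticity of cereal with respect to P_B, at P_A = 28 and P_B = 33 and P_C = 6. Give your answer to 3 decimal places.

At P_A = 28 and P_B = 33 and P_C = 6: Q_A = 1341.
∂Q_A/∂P_B = -5.
ε = (∂Q_A/∂P_B)(P_B/Q_A) = -5 × (33/1341) ≈ -0.123.
Since ε < 0, cereal and milk are complements.

-0.123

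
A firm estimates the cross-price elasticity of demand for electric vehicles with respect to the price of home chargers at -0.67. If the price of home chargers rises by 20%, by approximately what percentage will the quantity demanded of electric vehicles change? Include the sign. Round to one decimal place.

-13.4%

%ΔQ ≈ ε × %ΔP of home chargers = -0.67 × (20%) = -13.4%.
Demand for electric vehicles falls by about 13.4%.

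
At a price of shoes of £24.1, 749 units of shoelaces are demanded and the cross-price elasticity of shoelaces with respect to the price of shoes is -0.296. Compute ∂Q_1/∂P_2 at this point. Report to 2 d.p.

-9.20

ε = (∂Q_1/∂P_2)·(P_2/Q_1) ⇒ ∂Q_1/∂P_2 = ε·Q_1/P_2 = -0.296 × 749/24.1 ≈ -9.20.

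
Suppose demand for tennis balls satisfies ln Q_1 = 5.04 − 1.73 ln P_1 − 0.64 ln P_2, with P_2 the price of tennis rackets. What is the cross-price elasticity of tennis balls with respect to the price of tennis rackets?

In a log-linear (constant-elasticity) demand function, the coefficient on ln P_2 is the cross-price elasticity.
ε = -0.64. Negative, so tennis balls and tennis rackets are complements.

-0.64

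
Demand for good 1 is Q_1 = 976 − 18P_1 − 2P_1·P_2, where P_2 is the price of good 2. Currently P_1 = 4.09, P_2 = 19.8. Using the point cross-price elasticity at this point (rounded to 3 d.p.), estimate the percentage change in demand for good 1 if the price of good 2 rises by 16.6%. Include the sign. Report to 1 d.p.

At P_1 = 4.09, P_2 = 19.8: Q_1 = 740.416.
∂Q_1/∂P_2 = -2P_1 = -8.1800.
ε = (∂Q_1/∂P_2)(P_2/Q_1) = -8.1800 × 19.8/740.416 ≈ -0.219.
%ΔQ_1 ≈ ε × %ΔP_2 = -0.219 × (16.6%) = -3.6%.

-3.6%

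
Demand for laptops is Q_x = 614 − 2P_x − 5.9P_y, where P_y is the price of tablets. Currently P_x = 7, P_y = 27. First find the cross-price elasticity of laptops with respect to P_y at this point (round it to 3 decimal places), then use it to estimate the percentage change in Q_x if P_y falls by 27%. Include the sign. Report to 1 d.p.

9.7%

At P_x = 7, P_y = 27: Q_x = 440.7.
∂Q_x/∂P_y = -5.9.
ε = (∂Q_x/∂P_y)(P_y/Q_x) = -5.9000 × 27/440.7 ≈ -0.361.
%ΔQ_x ≈ ε × %ΔP_y = -0.361 × (-27%) = 9.7%.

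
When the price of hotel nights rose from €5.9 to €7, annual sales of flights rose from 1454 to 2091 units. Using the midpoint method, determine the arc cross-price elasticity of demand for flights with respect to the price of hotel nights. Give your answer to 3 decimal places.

2.107

ΔQ_A = 2091 − 1454 = 637; ΔP_B = 7 − 5.9 = 1.1.
Midpoints: Q̄_A = 1772.5, P̄_B = 6.45.
ε = (ΔQ_A/Q̄_A)/(ΔP_B/P̄_B) = (637/1772.5)/(1.1/6.45) ≈ 2.107.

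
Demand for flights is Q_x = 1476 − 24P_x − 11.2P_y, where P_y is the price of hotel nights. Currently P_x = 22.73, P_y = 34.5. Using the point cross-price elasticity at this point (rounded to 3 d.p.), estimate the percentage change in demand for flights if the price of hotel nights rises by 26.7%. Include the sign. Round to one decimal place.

-19.0%

At P_x = 22.73, P_y = 34.5: Q_x = 544.08.
∂Q_x/∂P_y = -11.2.
ε = (∂Q_x/∂P_y)(P_y/Q_x) = -11.2000 × 34.5/544.08 ≈ -0.710.
%ΔQ_x ≈ ε × %ΔP_y = -0.710 × (26.7%) = -19.0%.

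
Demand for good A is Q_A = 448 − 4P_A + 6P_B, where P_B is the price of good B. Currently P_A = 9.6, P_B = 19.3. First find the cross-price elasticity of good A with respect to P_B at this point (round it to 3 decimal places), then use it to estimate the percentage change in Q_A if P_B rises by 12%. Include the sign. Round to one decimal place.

At P_A = 9.6, P_B = 19.3: Q_A = 525.4.
∂Q_A/∂P_B = 6.
ε = (∂Q_A/∂P_B)(P_B/Q_A) = 6.0000 × 19.3/525.4 ≈ 0.220.
%ΔQ_A ≈ ε × %ΔP_B = 0.220 × (12%) = 2.6%.

2.6%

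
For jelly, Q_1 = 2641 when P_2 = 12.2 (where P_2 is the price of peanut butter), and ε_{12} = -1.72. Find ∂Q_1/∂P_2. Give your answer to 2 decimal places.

-372.34

ε = (∂Q_1/∂P_2)·(P_2/Q_1) ⇒ ∂Q_1/∂P_2 = ε·Q_1/P_2 = -1.72 × 2641/12.2 ≈ -372.34.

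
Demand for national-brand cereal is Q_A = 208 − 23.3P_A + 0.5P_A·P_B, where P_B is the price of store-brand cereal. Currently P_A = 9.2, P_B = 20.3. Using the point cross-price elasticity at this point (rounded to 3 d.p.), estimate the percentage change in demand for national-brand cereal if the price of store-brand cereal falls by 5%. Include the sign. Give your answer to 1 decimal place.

At P_A = 9.2, P_B = 20.3: Q_A = 87.02.
∂Q_A/∂P_B = 0.5P_A = 4.6000.
ε = (∂Q_A/∂P_B)(P_B/Q_A) = 4.6000 × 20.3/87.02 ≈ 1.073.
%ΔQ_A ≈ ε × %ΔP_B = 1.073 × (-5%) = -5.4%.

-5.4%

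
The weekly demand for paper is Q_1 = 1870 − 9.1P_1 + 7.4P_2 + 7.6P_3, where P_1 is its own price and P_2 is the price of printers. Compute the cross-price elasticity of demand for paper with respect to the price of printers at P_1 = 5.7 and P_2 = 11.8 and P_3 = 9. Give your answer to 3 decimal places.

0.044

At P_1 = 5.7 and P_2 = 11.8 and P_3 = 9: Q_1 = 1973.85.
∂Q_1/∂P_2 = 7.4.
ε = (∂Q_1/∂P_2)(P_2/Q_1) = 7.4 × (11.8/1973.85) ≈ 0.044.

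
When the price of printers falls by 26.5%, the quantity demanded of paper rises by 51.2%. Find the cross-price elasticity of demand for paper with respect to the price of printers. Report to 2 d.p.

-1.93

ε = (%ΔQ of paper) / (%ΔP of printers) = (51.2%) / (-26.5%) ≈ -1.93.
Negative cross-price elasticity: complements.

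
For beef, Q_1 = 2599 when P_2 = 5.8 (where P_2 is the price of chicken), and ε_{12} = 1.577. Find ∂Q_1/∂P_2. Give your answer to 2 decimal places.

706.66

ε = (∂Q_1/∂P_2)·(P_2/Q_1) ⇒ ∂Q_1/∂P_2 = ε·Q_1/P_2 = 1.577 × 2599/5.8 ≈ 706.66.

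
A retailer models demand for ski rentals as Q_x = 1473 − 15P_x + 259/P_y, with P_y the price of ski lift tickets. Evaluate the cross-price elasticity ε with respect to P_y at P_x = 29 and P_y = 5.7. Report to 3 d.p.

At P_x = 29 and P_y = 5.7: Q_x = 1083.439.
∂Q_x/∂P_y = −259/P_y² = -7.9717.
ε = (∂Q_x/∂P_y)(P_y/Q_x) = -7.9717 × (5.7/1083.439) ≈ -0.042.

-0.042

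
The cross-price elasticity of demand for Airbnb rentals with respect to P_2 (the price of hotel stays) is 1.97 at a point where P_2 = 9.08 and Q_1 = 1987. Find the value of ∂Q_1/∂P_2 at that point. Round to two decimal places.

ε = (∂Q_1/∂P_2)·(P_2/Q_1) ⇒ ∂Q_1/∂P_2 = ε·Q_1/P_2 = 1.97 × 1987/9.08 ≈ 431.10.

431.10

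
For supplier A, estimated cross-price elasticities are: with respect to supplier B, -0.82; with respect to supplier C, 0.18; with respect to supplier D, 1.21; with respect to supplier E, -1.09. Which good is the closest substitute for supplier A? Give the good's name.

supplier D

Substitutes have ε > 0. Among the positive values, 1.21 (supplier D) is largest.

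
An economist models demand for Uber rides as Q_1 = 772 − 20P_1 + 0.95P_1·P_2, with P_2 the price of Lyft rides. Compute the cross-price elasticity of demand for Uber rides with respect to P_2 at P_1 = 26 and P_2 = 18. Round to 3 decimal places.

0.638

At P_1 = 26 and P_2 = 18: Q_1 = 696.6.
∂Q_1/∂P_2 = 0.95P_1 = 0.95(26) = 24.7000.
ε = (∂Q_1/∂P_2)(P_2/Q_1) = 24.7000 × (18/696.6) ≈ 0.638.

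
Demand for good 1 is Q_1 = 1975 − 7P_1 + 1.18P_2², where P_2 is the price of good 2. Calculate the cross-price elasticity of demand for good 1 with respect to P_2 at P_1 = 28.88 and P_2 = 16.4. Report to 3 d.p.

0.304

At P_1 = 28.88 and P_2 = 16.4: Q_1 = 2090.213.
∂Q_1/∂P_2 = 2.36P_2 = 2.36(16.4) = 38.7040.
ε = (∂Q_1/∂P_2)(P_2/Q_1) = 38.7040 × (16.4/2090.213) ≈ 0.304.
ε > 0: substitutes.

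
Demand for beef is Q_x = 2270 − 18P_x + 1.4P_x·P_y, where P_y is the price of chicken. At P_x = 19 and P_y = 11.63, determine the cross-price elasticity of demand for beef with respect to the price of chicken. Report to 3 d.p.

0.138

At P_x = 19 and P_y = 11.63: Q_x = 2237.358.
∂Q_x/∂P_y = 1.4P_x = 1.4(19) = 26.6000.
ε = (∂Q_x/∂P_y)(P_y/Q_x) = 26.6000 × (11.63/2237.358) ≈ 0.138.
ε > 0: substitutes.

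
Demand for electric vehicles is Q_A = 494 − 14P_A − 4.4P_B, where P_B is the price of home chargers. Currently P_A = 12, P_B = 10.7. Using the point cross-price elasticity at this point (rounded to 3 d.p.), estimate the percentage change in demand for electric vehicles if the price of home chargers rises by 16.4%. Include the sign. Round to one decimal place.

-2.8%

At P_A = 12, P_B = 10.7: Q_A = 278.92.
∂Q_A/∂P_B = -4.4.
ε = (∂Q_A/∂P_B)(P_B/Q_A) = -4.4000 × 10.7/278.92 ≈ -0.169.
%ΔQ_A ≈ ε × %ΔP_B = -0.169 × (16.4%) = -2.8%.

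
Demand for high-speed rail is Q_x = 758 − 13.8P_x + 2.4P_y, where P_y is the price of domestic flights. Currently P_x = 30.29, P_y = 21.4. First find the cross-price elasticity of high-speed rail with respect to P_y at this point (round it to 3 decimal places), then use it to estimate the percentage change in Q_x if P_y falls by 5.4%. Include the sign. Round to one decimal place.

-0.7%

At P_x = 30.29, P_y = 21.4: Q_x = 391.358.
∂Q_x/∂P_y = 2.4.
ε = (∂Q_x/∂P_y)(P_y/Q_x) = 2.4000 × 21.4/391.358 ≈ 0.131.
%ΔQ_x ≈ ε × %ΔP_y = 0.131 × (-5.4%) = -0.7%.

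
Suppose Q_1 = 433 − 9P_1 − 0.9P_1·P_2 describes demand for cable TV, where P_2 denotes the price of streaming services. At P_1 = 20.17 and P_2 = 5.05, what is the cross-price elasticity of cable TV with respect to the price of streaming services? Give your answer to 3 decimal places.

-0.574

At P_1 = 20.17 and P_2 = 5.05: Q_1 = 159.797.
∂Q_1/∂P_2 = -0.9P_1 = -0.9(20.17) = -18.1530.
ε = (∂Q_1/∂P_2)(P_2/Q_1) = -18.1530 × (5.05/159.797) ≈ -0.574.
ε < 0: complements.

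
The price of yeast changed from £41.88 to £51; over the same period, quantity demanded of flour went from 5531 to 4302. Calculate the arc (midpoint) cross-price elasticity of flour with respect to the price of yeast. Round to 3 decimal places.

ΔQ_A = 4302 − 5531 = -1229; ΔP_B = 51 − 41.88 = 9.12.
Midpoints: Q̄_A = 4916.5, P̄_B = 46.44.
ε = (ΔQ_A/Q̄_A)/(ΔP_B/P̄_B) = (-1229/4916.5)/(9.12/46.44) ≈ -1.273.
ε < 0: flour and yeast are complements.

-1.273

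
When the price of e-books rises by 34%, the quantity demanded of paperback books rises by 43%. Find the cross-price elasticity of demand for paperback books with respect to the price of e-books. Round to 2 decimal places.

ε = (%ΔQ of paperback books) / (%ΔP of e-books) = (43%) / (34%) ≈ 1.26.

1.26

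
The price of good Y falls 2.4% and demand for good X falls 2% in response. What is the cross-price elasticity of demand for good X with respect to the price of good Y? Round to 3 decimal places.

0.833

ε = (%ΔQ of good X) / (%ΔP of good Y) = (-2%) / (-2.4%) ≈ 0.833.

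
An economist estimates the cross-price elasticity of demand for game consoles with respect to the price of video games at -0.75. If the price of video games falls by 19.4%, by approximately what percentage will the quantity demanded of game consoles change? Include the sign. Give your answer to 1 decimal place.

14.6%

%ΔQ ≈ ε × %ΔP of video games = -0.75 × (-19.4%) = 14.6%.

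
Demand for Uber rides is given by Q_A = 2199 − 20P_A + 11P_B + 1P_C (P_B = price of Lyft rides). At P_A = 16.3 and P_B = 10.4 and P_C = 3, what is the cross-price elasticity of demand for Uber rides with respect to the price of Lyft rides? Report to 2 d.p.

At P_A = 16.3 and P_B = 10.4 and P_C = 3: Q_A = 1990.4.
∂Q_A/∂P_B = 11.
ε = (∂Q_A/∂P_B)(P_B/Q_A) = 11 × (10.4/1990.4) ≈ 0.06.

0.06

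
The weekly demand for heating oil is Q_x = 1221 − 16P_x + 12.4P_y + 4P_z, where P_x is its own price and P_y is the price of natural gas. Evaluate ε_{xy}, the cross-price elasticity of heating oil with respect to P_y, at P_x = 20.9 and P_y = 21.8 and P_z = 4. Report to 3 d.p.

0.230

At P_x = 20.9 and P_y = 21.8 and P_z = 4: Q_x = 1172.92.
∂Q_x/∂P_y = 12.4.
ε = (∂Q_x/∂P_y)(P_y/Q_x) = 12.4 × (21.8/1172.92) ≈ 0.230.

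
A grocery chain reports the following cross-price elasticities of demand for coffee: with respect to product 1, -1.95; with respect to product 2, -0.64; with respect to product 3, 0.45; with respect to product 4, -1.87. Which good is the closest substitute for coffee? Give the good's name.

Substitutes have ε > 0. Among the positive values, 0.45 (product 3) is largest.

product 3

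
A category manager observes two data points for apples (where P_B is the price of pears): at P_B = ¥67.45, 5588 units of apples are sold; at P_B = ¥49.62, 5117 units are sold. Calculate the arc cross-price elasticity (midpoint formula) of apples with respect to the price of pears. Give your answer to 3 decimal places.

0.289

ΔQ_A = 5117 − 5588 = -471; ΔP_B = 49.62 − 67.45 = -17.83.
Midpoints: Q̄_A = 5352.5, P̄_B = 58.53.
ε = (ΔQ_A/Q̄_A)/(ΔP_B/P̄_B) = (-471/5352.5)/(-17.83/58.53) ≈ 0.289.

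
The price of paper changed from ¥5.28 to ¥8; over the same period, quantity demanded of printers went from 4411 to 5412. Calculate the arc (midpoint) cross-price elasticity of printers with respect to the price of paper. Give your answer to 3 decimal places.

ΔQ_A = 5412 − 4411 = 1001; ΔP_B = 8 − 5.28 = 2.72.
Midpoints: Q̄_A = 4911.5, P̄_B = 6.64.
ε = (ΔQ_A/Q̄_A)/(ΔP_B/P̄_B) = (1001/4911.5)/(2.72/6.64) ≈ 0.498.

0.498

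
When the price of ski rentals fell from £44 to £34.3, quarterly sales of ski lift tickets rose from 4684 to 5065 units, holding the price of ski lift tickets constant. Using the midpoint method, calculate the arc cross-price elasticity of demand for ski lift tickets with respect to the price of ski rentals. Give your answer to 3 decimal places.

-0.315

ΔQ_A = 5065 − 4684 = 381; ΔP_B = 34.3 − 44 = -9.7.
Midpoints: Q̄_A = 4874.5, P̄_B = 39.15.
ε = (ΔQ_A/Q̄_A)/(ΔP_B/P̄_B) = (381/4874.5)/(-9.7/39.15) ≈ -0.315.
ε < 0: ski lift tickets and ski rentals are complements.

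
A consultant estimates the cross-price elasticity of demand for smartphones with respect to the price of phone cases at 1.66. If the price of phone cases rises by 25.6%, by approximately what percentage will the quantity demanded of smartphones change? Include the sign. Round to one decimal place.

42.5%

%ΔQ ≈ ε × %ΔP of phone cases = 1.66 × (25.6%) = 42.5%.
Demand for smartphones rises by about 42.5%.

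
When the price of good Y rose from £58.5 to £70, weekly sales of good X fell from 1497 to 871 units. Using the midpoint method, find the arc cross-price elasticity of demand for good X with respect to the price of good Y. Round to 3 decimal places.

-2.954

ΔQ_X = 871 − 1497 = -626; ΔP_Y = 70 − 58.5 = 11.5.
Midpoints: Q̄_X = 1184.0, P̄_Y = 64.25.
ε = (ΔQ_X/Q̄_X)/(ΔP_Y/P̄_Y) = (-626/1184.0)/(11.5/64.25) ≈ -2.954.
ε < 0: good X and good Y are complements.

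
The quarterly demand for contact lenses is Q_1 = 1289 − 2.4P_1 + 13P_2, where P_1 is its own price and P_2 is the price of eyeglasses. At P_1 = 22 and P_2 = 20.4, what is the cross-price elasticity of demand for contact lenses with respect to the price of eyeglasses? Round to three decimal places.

0.177

At P_1 = 22 and P_2 = 20.4: Q_1 = 1501.4.
∂Q_1/∂P_2 = 13.
ε = (∂Q_1/∂P_2)(P_2/Q_1) = 13 × (20.4/1501.4) ≈ 0.177.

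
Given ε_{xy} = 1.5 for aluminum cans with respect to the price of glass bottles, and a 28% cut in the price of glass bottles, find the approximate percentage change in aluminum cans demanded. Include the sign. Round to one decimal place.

-42.0%

%ΔQ ≈ ε × %ΔP of glass bottles = 1.5 × (-28%) = -42.0%.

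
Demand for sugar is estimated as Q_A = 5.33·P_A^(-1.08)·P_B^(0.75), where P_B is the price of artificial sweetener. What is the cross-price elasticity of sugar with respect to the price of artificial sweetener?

In a log-linear (constant-elasticity) demand function, the coefficient on the exponent of P_B is the cross-price elasticity.
ε = 0.75. Positive, so sugar and artificial sweetener are substitutes.

0.75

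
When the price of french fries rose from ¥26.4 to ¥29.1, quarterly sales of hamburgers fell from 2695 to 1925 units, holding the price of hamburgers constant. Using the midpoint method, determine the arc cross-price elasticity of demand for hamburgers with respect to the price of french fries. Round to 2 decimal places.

ΔQ_A = 1925 − 2695 = -770; ΔP_B = 29.1 − 26.4 = 2.7.
Midpoints: Q̄_A = 2310.0, P̄_B = 27.75.
ε = (ΔQ_A/Q̄_A)/(ΔP_B/P̄_B) = (-770/2310.0)/(2.7/27.75) ≈ -3.43.

-3.43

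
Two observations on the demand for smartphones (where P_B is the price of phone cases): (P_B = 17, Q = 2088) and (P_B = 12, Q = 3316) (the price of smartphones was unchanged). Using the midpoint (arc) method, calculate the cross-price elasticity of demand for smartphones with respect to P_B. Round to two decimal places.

-1.32

ΔQ_A = 3316 − 2088 = 1228; ΔP_B = 12 − 17 = -5.
Midpoints: Q̄_A = 2702.0, P̄_B = 14.50.
ε = (ΔQ_A/Q̄_A)/(ΔP_B/P̄_B) = (1228/2702.0)/(-5/14.50) ≈ -1.32.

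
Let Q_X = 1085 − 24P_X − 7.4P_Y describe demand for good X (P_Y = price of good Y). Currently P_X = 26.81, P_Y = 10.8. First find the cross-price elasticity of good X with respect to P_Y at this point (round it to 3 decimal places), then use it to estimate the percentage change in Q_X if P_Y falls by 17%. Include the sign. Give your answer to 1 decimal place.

3.8%

At P_X = 26.81, P_Y = 10.8: Q_X = 361.64.
∂Q_X/∂P_Y = -7.4.
ε = (∂Q_X/∂P_Y)(P_Y/Q_X) = -7.4000 × 10.8/361.64 ≈ -0.221.
%ΔQ_X ≈ ε × %ΔP_Y = -0.221 × (-17%) = 3.8%.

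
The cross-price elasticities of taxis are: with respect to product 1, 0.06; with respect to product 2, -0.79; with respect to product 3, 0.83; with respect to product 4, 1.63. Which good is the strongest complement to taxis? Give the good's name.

product 2

Complements have ε < 0. The most negative value is -0.79 (product 2).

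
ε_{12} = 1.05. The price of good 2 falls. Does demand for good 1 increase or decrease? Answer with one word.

ε > 0 and the price of good 2 falls, so the quantity of good 1 moves in the same direction: it decreases.

decrease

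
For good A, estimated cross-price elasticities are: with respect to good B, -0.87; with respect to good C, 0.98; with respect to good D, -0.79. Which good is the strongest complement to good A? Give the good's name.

good B

Complements have ε < 0. The most negative value is -0.87 (good B).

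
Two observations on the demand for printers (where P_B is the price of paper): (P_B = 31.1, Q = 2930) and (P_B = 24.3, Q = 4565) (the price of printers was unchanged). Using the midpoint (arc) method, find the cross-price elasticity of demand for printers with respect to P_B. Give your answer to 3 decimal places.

-1.777

ΔQ_A = 4565 − 2930 = 1635; ΔP_B = 24.3 − 31.1 = -6.8.
Midpoints: Q̄_A = 3747.5, P̄_B = 27.70.
ε = (ΔQ_A/Q̄_A)/(ΔP_B/P̄_B) = (1635/3747.5)/(-6.8/27.70) ≈ -1.777.
ε < 0: printers and paper are complements.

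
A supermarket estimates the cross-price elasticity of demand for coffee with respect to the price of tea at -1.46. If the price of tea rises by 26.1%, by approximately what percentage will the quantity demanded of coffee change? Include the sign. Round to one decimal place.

-38.1%

%ΔQ ≈ ε × %ΔP of tea = -1.46 × (26.1%) = -38.1%.
Demand for coffee falls by about 38.1%.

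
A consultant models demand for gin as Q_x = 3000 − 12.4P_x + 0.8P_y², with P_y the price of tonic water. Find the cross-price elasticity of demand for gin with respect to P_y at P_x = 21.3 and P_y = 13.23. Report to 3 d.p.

At P_x = 21.3 and P_y = 13.23: Q_x = 2875.906.
∂Q_x/∂P_y = 1.6P_y = 1.6(13.23) = 21.1680.
ε = (∂Q_x/∂P_y)(P_y/Q_x) = 21.1680 × (13.23/2875.906) ≈ 0.097.
ε > 0: substitutes.

0.097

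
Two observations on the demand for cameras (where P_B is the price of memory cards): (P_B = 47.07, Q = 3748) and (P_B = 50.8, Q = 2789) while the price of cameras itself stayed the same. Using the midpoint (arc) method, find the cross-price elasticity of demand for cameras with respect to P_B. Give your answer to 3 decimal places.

ΔQ_A = 2789 − 3748 = -959; ΔP_B = 50.8 − 47.07 = 3.73.
Midpoints: Q̄_A = 3268.5, P̄_B = 48.94.
ε = (ΔQ_A/Q̄_A)/(ΔP_B/P̄_B) = (-959/3268.5)/(3.73/48.94) ≈ -3.849.
ε < 0: cameras and memory cards are complements.

-3.849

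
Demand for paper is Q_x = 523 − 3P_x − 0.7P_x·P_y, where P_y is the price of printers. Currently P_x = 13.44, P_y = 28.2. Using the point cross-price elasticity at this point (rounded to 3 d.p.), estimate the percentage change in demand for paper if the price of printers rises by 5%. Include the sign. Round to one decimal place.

-6.1%

At P_x = 13.44, P_y = 28.2: Q_x = 217.374.
∂Q_x/∂P_y = -0.7P_x = -9.4080.
ε = (∂Q_x/∂P_y)(P_y/Q_x) = -9.4080 × 28.2/217.374 ≈ -1.221.
%ΔQ_x ≈ ε × %ΔP_y = -1.221 × (5%) = -6.1%.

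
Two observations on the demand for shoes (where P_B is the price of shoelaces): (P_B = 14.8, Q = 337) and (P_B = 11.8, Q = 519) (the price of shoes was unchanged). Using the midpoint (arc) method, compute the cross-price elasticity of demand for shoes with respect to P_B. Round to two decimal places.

ΔQ_A = 519 − 337 = 182; ΔP_B = 11.8 − 14.8 = -3.
Midpoints: Q̄_A = 428.0, P̄_B = 13.30.
ε = (ΔQ_A/Q̄_A)/(ΔP_B/P̄_B) = (182/428.0)/(-3/13.30) ≈ -1.89.
ε < 0: shoes and shoelaces are complements.

-1.89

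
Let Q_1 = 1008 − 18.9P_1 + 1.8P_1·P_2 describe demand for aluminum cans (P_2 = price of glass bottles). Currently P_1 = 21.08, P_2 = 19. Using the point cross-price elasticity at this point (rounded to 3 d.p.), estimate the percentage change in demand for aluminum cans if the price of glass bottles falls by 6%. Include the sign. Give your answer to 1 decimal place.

-3.3%

At P_1 = 21.08, P_2 = 19: Q_1 = 1330.524.
∂Q_1/∂P_2 = 1.8P_1 = 37.9440.
ε = (∂Q_1/∂P_2)(P_2/Q_1) = 37.9440 × 19/1330.524 ≈ 0.542.
%ΔQ_1 ≈ ε × %ΔP_2 = 0.542 × (-6%) = -3.3%.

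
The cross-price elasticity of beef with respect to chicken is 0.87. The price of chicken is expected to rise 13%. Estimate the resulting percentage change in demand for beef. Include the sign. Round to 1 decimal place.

11.3%

%ΔQ ≈ ε × %ΔP of chicken = 0.87 × (13%) = 11.3%.
Demand for beef rises by about 11.3%.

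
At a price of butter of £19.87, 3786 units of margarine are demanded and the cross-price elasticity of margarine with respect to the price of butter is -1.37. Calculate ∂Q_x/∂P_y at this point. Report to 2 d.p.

ε = (∂Q_x/∂P_y)·(P_y/Q_x) ⇒ ∂Q_x/∂P_y = ε·Q_x/P_y = -1.37 × 3786/19.87 ≈ -261.04.

-261.04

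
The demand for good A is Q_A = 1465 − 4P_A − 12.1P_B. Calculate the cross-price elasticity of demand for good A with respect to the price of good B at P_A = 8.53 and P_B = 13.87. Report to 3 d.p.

At P_A = 8.53 and P_B = 13.87: Q_A = 1263.053.
∂Q_A/∂P_B = -12.1.
ε = (∂Q_A/∂P_B)(P_B/Q_A) = -12.1 × (13.87/1263.053) ≈ -0.133.
Since ε < 0, good A and good B are complements.

-0.133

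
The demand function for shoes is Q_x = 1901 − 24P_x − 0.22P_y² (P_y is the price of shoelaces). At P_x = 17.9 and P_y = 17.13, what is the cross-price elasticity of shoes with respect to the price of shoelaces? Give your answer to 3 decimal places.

-0.092

At P_x = 17.9 and P_y = 17.13: Q_x = 1406.844.
∂Q_x/∂P_y = -0.44P_y = -0.44(17.13) = -7.5372.
ε = (∂Q_x/∂P_y)(P_y/Q_x) = -7.5372 × (17.13/1406.844) ≈ -0.092.
ε < 0: complements.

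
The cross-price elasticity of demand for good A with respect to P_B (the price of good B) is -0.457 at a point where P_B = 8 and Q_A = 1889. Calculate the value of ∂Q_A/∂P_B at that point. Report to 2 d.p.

ε = (∂Q_A/∂P_B)·(P_B/Q_A) ⇒ ∂Q_A/∂P_B = ε·Q_A/P_B = -0.457 × 1889/8 ≈ -107.91.

-107.91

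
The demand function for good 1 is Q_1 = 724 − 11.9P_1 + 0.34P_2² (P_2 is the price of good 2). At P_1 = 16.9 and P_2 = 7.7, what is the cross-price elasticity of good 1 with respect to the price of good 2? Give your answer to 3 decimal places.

0.074

At P_1 = 16.9 and P_2 = 7.7: Q_1 = 543.049.
∂Q_1/∂P_2 = 0.68P_2 = 0.68(7.7) = 5.2360.
ε = (∂Q_1/∂P_2)(P_2/Q_1) = 5.2360 × (7.7/543.049) ≈ 0.074.
ε > 0: substitutes.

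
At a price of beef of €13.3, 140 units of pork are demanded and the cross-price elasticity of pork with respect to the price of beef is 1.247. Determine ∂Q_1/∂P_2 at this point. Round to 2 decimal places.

13.13

ε = (∂Q_1/∂P_2)·(P_2/Q_1) ⇒ ∂Q_1/∂P_2 = ε·Q_1/P_2 = 1.247 × 140/13.3 ≈ 13.13.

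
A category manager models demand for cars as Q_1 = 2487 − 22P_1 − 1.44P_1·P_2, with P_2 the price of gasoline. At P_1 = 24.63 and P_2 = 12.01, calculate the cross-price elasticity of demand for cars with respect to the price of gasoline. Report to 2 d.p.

-0.28

At P_1 = 24.63 and P_2 = 12.01: Q_1 = 1519.179.
∂Q_1/∂P_2 = -1.44P_1 = -1.44(24.63) = -35.4672.
ε = (∂Q_1/∂P_2)(P_2/Q_1) = -35.4672 × (12.01/1519.179) ≈ -0.28.
ε < 0: complements.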